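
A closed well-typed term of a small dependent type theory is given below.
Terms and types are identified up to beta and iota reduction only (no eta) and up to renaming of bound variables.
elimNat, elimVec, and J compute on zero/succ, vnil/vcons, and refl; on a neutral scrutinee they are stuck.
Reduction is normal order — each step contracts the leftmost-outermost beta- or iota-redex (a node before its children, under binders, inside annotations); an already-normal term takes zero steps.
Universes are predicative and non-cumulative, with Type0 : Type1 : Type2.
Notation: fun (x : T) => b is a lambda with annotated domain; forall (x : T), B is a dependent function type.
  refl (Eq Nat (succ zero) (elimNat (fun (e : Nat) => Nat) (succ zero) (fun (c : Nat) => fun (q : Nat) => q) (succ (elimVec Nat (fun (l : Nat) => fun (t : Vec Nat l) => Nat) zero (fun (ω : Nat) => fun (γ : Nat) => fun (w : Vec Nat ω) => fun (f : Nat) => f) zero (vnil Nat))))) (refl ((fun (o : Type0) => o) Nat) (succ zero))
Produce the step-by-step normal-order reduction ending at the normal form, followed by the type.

normal-order reduction:
  refl (Eq Nat (succ zero) (elimNat (fun (e : Nat) => Nat) (succ zero) (fun (c : Nat) => fun (q : Nat) => q) (succ (elimVec Nat (fun (l : Nat) => fun (t : Vec Nat l) => Nat) zero (fun (ω : Nat) => fun (γ : Nat) => fun (w : Vec Nat ω) => fun (f : Nat) => f) zero (vnil Nat))))) (refl ((fun (o : Type0) => o) Nat) (succ zero))
  ~> refl (Eq Nat (succ zero) ((fun (e : Nat) => fun (c : Nat) => c) (elimVec Nat (fun (q : Nat) => fun (l : Vec Nat q) => Nat) zero (fun (t : Nat) => fun (ω : Nat) => fun (γ : Vec Nat t) => fun (w : Nat) => w) zero (vnil Nat)) (elimNat (fun (f : Nat) => Nat) (succ zero) (fun (o : Nat) => fun (σ : Nat) => σ) (elimVec Nat (fun (α : Nat) => fun (m : Vec Nat α) => Nat) zero (fun (θ : Nat) => fun (n : Nat) => fun (i : Vec Nat θ) => fun (ν : Nat) => ν) zero (vnil Nat))))) (refl ((fun (a : Type0) => a) Nat) (succ zero))
  ~> refl (Eq Nat (succ zero) ((fun (e : Nat) => e) (elimNat (fun (c : Nat) => Nat) (succ zero) (fun (q : Nat) => fun (l : Nat) => l) (elimVec Nat (fun (t : Nat) => fun (ω : Vec Nat t) => Nat) zero (fun (γ : Nat) => fun (w : Nat) => fun (f : Vec Nat γ) => fun (o : Nat) => o) zero (vnil Nat))))) (refl ((fun (σ : Type0) => σ) Nat) (succ zero))
  ~> refl (Eq Nat (succ zero) (elimNat (fun (e : Nat) => Nat) (succ zero) (fun (c : Nat) => fun (q : Nat) => q) (elimVec Nat (fun (l : Nat) => fun (t : Vec Nat l) => Nat) zero (fun (ω : Nat) => fun (γ : Nat) => fun (w : Vec Nat ω) => fun (f : Nat) => f) zero (vnil Nat)))) (refl ((fun (o : Type0) => o) Nat) (succ zero))
  ~> refl (Eq Nat (succ zero) (elimNat (fun (e : Nat) => Nat) (succ zero) (fun (c : Nat) => fun (q : Nat) => q) zero)) (refl ((fun (l : Type0) => l) Nat) (succ zero))
  ~> refl (Eq Nat (succ zero) (succ zero)) (refl ((fun (e : Type0) => e) Nat) (succ zero))
  ~> refl (Eq Nat (succ zero) (succ zero)) (refl Nat (succ zero))
the term's type:
  Eq (Eq Nat (succ zero) (succ zero)) (refl Nat (succ zero)) (refl Nat (succ zero))


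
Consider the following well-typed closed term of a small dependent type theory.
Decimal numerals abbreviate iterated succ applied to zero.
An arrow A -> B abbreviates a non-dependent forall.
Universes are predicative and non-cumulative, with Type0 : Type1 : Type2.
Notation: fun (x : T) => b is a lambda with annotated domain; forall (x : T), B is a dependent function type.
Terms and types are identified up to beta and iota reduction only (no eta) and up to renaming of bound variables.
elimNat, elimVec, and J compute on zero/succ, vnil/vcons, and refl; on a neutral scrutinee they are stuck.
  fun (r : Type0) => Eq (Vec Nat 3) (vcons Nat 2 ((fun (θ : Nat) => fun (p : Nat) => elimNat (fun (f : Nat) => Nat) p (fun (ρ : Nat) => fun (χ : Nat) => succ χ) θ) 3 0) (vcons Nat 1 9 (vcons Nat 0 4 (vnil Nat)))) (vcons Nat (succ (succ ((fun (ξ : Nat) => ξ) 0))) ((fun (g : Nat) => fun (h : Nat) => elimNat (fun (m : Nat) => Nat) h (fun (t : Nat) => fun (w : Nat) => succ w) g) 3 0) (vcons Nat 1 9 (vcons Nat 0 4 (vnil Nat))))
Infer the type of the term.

type:
  Type0 -> Type0


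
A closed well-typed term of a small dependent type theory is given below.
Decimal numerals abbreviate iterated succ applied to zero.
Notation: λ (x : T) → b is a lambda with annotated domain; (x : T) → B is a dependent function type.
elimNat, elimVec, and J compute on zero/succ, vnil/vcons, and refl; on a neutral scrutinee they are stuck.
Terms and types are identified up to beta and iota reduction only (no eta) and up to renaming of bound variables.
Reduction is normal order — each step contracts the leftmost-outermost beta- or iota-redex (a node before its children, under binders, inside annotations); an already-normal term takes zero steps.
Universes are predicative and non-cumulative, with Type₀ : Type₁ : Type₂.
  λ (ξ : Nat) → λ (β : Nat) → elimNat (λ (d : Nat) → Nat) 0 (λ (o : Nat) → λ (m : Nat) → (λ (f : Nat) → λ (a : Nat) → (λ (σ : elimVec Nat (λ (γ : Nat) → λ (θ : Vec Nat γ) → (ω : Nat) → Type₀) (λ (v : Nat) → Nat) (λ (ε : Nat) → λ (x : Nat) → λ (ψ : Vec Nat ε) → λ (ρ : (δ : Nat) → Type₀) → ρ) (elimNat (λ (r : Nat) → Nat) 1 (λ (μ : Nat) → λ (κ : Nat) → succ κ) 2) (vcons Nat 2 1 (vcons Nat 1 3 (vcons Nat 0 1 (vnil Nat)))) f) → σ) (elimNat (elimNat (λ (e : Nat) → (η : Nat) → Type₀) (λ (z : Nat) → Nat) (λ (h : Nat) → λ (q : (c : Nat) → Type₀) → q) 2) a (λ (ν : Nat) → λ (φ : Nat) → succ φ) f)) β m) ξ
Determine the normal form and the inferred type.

reduced normal form:
  λ (ξ : Nat) → λ (β : Nat) → elimNat (λ (d : Nat) → Nat) 0 (λ (o : Nat) → λ (m : Nat) → elimNat (λ (f : Nat) → Nat) m (λ (a : Nat) → λ (σ : Nat) → succ σ) β) ξ
inferred type:
  (ξ : Nat) → (β : Nat) → Nat


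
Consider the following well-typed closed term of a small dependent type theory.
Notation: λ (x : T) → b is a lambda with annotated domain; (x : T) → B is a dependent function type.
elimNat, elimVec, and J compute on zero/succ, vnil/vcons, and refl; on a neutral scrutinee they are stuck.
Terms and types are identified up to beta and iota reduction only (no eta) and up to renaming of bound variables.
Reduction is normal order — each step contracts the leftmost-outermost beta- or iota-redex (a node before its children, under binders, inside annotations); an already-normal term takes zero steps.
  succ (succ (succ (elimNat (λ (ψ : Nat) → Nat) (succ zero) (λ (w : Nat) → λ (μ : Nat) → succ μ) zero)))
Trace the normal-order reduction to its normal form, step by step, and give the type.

normal-order reduction:
  succ (succ (succ (elimNat (λ (ψ : Nat) → Nat) (succ zero) (λ (w : Nat) → λ (μ : Nat) → succ μ) zero)))
  ~> succ (succ (succ (succ zero)))
inferred type:
  Nat


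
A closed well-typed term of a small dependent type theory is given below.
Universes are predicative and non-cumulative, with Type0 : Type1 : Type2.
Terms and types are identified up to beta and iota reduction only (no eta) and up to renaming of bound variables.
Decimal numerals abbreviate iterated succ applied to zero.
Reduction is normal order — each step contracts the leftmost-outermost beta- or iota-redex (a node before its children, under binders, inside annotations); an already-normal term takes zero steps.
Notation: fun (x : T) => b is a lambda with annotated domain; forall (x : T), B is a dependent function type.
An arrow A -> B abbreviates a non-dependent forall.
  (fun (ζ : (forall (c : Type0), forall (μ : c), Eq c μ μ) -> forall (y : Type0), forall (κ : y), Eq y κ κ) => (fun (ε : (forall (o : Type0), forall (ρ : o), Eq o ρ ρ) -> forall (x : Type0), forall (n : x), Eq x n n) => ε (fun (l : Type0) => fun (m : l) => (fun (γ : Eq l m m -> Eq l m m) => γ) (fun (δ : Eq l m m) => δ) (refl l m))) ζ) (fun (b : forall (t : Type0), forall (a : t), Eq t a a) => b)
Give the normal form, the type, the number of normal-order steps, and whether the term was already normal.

reduced normal form:
  fun (ζ : Type0) => fun (c : ζ) => refl ζ c
type:
  forall (ζ : Type0), forall (c : ζ), Eq ζ c c
normal-order step count: 5
already normal: no
first contracted redex: a beta-redex


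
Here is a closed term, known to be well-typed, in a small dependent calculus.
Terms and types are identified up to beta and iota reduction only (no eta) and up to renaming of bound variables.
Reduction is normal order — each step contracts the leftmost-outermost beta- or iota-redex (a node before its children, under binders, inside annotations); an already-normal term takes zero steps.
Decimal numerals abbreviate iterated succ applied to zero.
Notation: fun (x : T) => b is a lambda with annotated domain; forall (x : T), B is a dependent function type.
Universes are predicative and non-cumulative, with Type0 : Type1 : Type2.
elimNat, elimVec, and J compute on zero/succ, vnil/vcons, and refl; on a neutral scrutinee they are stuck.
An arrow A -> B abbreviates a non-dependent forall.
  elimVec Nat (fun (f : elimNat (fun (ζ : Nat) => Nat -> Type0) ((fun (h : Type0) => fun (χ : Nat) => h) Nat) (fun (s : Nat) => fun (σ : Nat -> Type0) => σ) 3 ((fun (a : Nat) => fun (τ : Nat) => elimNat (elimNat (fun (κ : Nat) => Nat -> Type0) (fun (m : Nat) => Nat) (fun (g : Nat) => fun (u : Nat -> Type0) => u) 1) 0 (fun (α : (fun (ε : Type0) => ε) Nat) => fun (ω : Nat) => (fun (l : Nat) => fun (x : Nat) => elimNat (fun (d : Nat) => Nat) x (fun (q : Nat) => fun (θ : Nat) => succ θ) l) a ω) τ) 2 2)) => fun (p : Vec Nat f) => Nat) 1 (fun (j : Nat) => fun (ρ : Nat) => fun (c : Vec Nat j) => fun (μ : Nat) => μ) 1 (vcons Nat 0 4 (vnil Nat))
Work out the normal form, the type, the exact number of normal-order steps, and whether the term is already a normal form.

resulting normal form:
  1
type:
  Nat
reduction steps (normal order): 6
term was already normal: no
first contracted redex: an elimVec iota-redex


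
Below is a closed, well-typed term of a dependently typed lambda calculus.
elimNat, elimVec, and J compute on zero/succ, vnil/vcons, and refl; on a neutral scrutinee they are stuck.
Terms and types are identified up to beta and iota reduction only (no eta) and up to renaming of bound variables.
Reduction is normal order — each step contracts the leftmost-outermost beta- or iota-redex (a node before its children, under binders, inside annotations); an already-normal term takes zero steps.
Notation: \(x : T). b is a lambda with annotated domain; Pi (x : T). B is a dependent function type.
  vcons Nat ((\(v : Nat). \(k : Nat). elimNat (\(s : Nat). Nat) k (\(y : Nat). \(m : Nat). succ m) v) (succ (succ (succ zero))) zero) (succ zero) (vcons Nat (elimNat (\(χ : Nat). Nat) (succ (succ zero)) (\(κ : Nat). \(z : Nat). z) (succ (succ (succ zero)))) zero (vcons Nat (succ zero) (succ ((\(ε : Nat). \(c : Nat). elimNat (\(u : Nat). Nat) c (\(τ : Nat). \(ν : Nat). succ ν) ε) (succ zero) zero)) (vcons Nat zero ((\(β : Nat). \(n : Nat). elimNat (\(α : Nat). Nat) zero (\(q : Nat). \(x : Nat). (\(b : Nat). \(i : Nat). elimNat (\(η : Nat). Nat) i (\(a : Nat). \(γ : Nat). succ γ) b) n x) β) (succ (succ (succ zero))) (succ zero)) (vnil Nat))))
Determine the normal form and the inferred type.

resulting normal form:
  vcons Nat (succ (succ (succ zero))) (succ zero) (vcons Nat (succ (succ zero)) zero (vcons Nat (succ zero) (succ (succ zero)) (vcons Nat zero (succ (succ (succ zero))) (vnil Nat))))
the term's type:
  Vec Nat (succ (succ (succ (succ zero))))
observation: 58 normal-order steps normalize the term, beginning with a beta-redex.


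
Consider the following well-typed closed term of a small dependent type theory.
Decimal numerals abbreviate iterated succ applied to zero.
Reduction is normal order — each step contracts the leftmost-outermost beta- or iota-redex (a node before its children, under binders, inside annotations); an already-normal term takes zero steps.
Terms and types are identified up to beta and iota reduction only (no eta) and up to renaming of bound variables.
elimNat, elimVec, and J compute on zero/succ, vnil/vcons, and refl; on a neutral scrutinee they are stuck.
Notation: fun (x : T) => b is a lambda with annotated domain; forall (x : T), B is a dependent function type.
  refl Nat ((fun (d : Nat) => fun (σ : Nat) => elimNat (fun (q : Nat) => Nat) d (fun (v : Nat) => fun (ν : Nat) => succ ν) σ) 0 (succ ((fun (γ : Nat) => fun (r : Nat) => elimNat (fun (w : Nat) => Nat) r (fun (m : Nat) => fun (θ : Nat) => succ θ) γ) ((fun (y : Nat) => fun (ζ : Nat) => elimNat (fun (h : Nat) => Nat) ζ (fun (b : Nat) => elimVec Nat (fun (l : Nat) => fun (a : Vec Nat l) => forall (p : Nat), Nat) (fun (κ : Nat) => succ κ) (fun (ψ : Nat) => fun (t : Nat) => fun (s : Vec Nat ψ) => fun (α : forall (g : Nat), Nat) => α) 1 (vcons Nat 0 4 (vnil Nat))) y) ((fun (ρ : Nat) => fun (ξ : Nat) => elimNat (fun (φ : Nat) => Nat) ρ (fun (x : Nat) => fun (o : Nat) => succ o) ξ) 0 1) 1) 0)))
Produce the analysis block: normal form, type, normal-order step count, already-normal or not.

resulting normal form:
  refl Nat 3
the term's type:
  Eq Nat 3 3
reduction steps (normal order): 39
already normal: no
first redex: a beta-redex


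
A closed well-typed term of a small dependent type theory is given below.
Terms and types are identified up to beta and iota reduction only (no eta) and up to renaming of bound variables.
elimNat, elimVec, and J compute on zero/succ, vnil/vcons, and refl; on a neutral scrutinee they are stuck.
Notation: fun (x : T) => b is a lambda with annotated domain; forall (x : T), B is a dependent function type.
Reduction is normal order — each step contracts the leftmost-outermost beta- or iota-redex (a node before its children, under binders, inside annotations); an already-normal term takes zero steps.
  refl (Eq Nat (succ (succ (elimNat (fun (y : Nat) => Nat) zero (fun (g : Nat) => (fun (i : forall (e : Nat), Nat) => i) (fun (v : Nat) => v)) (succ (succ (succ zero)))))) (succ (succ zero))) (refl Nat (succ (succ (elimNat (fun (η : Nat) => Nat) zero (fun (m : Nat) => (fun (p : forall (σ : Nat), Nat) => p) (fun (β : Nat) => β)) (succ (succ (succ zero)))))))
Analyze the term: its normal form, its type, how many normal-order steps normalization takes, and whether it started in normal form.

reduced normal form:
  refl (Eq Nat (succ (succ zero)) (succ (succ zero))) (refl Nat (succ (succ zero)))
type:
  Eq (Eq Nat (succ (succ zero)) (succ (succ zero))) (refl Nat (succ (succ zero))) (refl Nat (succ (succ zero)))
reduction steps (normal order): 26
term was already normal: no
first contracted redex: an elimNat iota-redex


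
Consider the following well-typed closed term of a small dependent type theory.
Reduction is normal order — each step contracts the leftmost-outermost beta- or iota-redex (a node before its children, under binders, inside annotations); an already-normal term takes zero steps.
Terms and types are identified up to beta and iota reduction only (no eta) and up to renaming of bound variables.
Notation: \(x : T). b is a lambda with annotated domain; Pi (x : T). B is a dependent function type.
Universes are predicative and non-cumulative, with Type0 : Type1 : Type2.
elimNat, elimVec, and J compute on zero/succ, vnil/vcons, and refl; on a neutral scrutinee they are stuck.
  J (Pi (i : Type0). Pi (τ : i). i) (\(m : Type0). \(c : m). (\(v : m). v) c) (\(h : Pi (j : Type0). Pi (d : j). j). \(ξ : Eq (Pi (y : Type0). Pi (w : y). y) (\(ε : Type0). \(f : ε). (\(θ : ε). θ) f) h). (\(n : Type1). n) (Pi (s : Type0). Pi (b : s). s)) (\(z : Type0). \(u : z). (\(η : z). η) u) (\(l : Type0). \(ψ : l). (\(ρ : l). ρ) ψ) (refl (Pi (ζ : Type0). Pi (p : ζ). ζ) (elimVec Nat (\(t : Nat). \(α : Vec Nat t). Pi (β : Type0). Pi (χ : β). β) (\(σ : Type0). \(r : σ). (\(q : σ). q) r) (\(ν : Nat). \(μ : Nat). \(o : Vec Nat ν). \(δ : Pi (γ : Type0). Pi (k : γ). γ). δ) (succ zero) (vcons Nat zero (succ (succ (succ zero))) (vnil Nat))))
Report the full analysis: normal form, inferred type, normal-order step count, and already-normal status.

reduced normal form:
  \(i : Type0). \(τ : i). τ
the term's type:
  Pi (i : Type0). Pi (τ : i). i
normal-order step count: 2
started in normal form: no
first contracted redex: a J iota-redex


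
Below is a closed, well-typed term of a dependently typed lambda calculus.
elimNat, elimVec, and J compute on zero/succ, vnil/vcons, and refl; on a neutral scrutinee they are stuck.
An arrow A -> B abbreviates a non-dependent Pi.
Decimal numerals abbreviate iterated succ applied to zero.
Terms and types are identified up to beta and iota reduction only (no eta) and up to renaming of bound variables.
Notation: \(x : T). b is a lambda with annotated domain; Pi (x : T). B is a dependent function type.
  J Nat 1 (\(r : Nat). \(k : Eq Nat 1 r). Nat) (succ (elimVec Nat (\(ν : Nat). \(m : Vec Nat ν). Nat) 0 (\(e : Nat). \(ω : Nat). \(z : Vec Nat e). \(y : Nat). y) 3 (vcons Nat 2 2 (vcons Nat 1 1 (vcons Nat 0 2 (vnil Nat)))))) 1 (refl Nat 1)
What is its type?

inferred type:
  Nat


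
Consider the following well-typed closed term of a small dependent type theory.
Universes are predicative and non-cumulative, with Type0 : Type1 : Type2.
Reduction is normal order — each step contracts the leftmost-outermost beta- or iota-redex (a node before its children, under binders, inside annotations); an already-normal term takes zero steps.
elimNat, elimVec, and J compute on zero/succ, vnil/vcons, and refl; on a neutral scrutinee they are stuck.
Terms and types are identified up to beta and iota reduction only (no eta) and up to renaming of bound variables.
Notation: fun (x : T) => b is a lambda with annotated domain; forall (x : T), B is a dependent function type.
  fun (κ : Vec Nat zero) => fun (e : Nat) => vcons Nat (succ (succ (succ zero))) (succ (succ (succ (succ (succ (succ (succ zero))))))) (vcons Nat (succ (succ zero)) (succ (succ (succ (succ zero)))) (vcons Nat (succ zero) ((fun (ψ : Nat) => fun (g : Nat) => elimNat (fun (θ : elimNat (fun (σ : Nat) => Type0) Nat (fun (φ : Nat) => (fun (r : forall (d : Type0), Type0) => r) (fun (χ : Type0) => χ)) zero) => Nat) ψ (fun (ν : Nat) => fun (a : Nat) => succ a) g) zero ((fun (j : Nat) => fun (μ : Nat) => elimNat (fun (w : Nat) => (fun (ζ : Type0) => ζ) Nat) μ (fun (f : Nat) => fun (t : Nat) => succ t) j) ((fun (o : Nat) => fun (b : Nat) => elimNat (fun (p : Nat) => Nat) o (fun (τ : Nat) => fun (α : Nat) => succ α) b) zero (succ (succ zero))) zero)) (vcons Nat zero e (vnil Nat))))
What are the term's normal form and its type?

reduced normal form:
  fun (κ : Vec Nat zero) => fun (e : Nat) => vcons Nat (succ (succ (succ zero))) (succ (succ (succ (succ (succ (succ (succ zero))))))) (vcons Nat (succ (succ zero)) (succ (succ (succ (succ zero)))) (vcons Nat (succ zero) (succ (succ zero)) (vcons Nat zero e (vnil Nat))))
type:
  forall (κ : Vec Nat zero), forall (e : Nat), Vec Nat (succ (succ (succ (succ zero))))
observation: the term reaches its normal form after 29 normal-order steps.


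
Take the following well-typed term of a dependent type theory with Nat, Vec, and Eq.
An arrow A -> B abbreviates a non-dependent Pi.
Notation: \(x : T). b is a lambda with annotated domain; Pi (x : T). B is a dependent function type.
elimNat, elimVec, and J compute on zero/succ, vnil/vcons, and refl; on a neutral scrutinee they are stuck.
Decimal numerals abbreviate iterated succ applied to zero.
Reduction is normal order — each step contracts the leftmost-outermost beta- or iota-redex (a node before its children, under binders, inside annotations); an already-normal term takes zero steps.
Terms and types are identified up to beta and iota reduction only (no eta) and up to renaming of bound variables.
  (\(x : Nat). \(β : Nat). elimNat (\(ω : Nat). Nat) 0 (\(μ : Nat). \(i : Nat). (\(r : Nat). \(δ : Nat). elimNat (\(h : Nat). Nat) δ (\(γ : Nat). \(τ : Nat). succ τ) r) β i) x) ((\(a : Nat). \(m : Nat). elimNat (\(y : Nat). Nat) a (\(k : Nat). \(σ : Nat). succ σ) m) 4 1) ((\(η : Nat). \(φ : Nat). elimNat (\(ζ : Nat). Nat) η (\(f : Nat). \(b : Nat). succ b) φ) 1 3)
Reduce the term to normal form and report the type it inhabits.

resulting normal form:
  20
type:
  Nat
observation: contracting a beta-redex first, the term normalizes in 51 steps.


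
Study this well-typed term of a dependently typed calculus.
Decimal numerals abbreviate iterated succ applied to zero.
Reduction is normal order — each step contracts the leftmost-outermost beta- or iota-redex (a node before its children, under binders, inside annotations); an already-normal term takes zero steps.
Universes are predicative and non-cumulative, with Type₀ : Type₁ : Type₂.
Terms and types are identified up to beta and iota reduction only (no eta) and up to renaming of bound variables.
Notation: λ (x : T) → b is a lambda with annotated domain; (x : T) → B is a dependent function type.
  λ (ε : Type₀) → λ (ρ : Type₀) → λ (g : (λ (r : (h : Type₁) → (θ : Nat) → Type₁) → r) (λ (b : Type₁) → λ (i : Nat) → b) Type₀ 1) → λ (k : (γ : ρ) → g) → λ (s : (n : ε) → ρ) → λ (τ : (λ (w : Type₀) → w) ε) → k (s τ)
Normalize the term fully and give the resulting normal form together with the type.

reduced normal form:
  λ (ε : Type₀) → λ (ρ : Type₀) → λ (g : Type₀) → λ (r : (h : ρ) → g) → λ (θ : (b : ε) → ρ) → λ (i : ε) → r (θ i)
inferred type:
  (ε : Type₀) → (ρ : Type₀) → (g : Type₀) → (r : (h : ρ) → g) → (θ : (b : ε) → ρ) → (i : ε) → g


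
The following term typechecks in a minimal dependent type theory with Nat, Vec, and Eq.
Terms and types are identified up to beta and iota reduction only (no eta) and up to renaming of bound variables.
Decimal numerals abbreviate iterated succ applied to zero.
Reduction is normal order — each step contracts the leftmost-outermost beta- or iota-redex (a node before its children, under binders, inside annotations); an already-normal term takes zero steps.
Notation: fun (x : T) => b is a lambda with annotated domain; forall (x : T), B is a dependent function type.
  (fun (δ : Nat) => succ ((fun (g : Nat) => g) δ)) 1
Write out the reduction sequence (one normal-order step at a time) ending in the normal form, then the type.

reduction (normal order):
  (fun (δ : Nat) => succ ((fun (g : Nat) => g) δ)) 1
  ~> succ ((fun (δ : Nat) => δ) 1)
  ~> 2
inferred type:
  Nat


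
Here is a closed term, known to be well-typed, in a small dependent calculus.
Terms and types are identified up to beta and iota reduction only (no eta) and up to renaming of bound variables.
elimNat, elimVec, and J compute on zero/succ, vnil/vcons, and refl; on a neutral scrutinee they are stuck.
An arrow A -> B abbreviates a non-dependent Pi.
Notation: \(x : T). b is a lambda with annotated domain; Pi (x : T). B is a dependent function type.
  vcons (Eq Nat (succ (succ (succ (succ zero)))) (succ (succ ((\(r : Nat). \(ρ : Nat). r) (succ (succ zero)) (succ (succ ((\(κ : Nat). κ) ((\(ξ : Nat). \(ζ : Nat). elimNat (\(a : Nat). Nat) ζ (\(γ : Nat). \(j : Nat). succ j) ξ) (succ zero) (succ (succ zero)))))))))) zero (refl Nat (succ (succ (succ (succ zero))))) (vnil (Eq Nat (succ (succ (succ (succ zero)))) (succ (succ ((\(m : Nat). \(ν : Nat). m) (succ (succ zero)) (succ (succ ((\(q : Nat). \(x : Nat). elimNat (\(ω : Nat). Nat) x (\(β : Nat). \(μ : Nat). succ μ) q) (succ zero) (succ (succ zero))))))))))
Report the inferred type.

inferred type:
  Vec (Eq Nat (succ (succ (succ (succ zero)))) (succ (succ (succ (succ zero))))) (succ zero)


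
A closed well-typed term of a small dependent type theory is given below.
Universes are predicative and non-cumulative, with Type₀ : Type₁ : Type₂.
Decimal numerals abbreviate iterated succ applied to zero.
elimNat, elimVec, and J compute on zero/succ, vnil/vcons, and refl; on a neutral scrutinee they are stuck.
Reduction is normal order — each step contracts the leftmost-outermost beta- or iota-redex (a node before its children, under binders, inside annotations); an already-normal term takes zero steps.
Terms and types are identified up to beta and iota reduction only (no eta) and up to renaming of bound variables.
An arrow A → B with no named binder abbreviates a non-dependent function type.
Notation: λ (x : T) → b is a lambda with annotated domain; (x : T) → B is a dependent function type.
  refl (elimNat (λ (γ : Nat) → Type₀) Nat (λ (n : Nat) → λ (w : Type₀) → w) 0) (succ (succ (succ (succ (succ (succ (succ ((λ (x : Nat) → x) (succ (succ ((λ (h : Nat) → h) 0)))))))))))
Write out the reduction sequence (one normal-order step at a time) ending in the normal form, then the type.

normal-order reduction sequence:
  refl (elimNat (λ (γ : Nat) → Type₀) Nat (λ (n : Nat) → λ (w : Type₀) → w) 0) (succ (succ (succ (succ (succ (succ (succ ((λ (x : Nat) → x) (succ (succ ((λ (h : Nat) → h) 0)))))))))))
  ~> refl Nat (succ (succ (succ (succ (succ (succ (succ ((λ (γ : Nat) → γ) (succ (succ ((λ (n : Nat) → n) 0)))))))))))
  ~> refl Nat (succ (succ (succ (succ (succ (succ (succ (succ (succ ((λ (γ : Nat) → γ) 0))))))))))
  ~> refl Nat 9
type:
  Eq Nat 9 9


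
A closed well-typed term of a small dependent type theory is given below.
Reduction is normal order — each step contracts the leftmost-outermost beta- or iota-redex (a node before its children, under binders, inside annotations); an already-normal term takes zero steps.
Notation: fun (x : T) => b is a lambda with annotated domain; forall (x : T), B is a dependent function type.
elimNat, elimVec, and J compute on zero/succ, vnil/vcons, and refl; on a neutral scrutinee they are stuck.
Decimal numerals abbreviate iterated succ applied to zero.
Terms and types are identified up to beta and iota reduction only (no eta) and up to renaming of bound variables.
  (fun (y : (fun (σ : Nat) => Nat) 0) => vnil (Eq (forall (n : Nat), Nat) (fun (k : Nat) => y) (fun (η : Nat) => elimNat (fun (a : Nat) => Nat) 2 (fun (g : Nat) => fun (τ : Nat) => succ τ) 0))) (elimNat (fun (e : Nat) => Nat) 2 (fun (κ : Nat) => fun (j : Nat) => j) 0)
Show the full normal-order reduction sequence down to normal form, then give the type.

normal-order reduction:
  (fun (y : (fun (σ : Nat) => Nat) 0) => vnil (Eq (forall (n : Nat), Nat) (fun (k : Nat) => y) (fun (η : Nat) => elimNat (fun (a : Nat) => Nat) 2 (fun (g : Nat) => fun (τ : Nat) => succ τ) 0))) (elimNat (fun (e : Nat) => Nat) 2 (fun (κ : Nat) => fun (j : Nat) => j) 0)
  ~> vnil (Eq (forall (y : Nat), Nat) (fun (σ : Nat) => elimNat (fun (n : Nat) => Nat) 2 (fun (k : Nat) => fun (η : Nat) => η) 0) (fun (a : Nat) => elimNat (fun (g : Nat) => Nat) 2 (fun (τ : Nat) => fun (e : Nat) => succ e) 0))
  ~> vnil (Eq (forall (y : Nat), Nat) (fun (σ : Nat) => 2) (fun (n : Nat) => elimNat (fun (k : Nat) => Nat) 2 (fun (η : Nat) => fun (a : Nat) => succ a) 0))
  ~> vnil (Eq (forall (y : Nat), Nat) (fun (σ : Nat) => 2) (fun (n : Nat) => 2))
inferred type:
  Vec (Eq (forall (y : Nat), Nat) (fun (σ : Nat) => 2) (fun (n : Nat) => 2)) 0


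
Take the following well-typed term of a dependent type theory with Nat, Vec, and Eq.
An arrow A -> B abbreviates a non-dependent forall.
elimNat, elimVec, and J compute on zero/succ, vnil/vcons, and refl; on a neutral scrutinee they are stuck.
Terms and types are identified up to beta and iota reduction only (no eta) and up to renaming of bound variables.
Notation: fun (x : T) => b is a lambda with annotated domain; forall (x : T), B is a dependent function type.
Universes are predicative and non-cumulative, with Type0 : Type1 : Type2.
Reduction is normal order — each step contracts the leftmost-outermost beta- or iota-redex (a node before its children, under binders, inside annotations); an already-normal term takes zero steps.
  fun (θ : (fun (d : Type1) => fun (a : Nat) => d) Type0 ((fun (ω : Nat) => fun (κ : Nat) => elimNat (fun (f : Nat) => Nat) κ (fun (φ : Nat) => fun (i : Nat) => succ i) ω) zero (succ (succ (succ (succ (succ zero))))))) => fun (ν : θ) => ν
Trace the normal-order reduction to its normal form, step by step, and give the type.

reduction (normal order):
  fun (θ : (fun (d : Type1) => fun (a : Nat) => d) Type0 ((fun (ω : Nat) => fun (κ : Nat) => elimNat (fun (f : Nat) => Nat) κ (fun (φ : Nat) => fun (i : Nat) => succ i) ω) zero (succ (succ (succ (succ (succ zero))))))) => fun (ν : θ) => ν
  ~> fun (θ : (fun (d : Nat) => Type0) ((fun (a : Nat) => fun (ω : Nat) => elimNat (fun (κ : Nat) => Nat) ω (fun (f : Nat) => fun (φ : Nat) => succ φ) a) zero (succ (succ (succ (succ (succ zero))))))) => fun (i : θ) => i
  ~> fun (θ : Type0) => fun (d : θ) => d
inferred type:
  forall (θ : Type0), θ -> θ


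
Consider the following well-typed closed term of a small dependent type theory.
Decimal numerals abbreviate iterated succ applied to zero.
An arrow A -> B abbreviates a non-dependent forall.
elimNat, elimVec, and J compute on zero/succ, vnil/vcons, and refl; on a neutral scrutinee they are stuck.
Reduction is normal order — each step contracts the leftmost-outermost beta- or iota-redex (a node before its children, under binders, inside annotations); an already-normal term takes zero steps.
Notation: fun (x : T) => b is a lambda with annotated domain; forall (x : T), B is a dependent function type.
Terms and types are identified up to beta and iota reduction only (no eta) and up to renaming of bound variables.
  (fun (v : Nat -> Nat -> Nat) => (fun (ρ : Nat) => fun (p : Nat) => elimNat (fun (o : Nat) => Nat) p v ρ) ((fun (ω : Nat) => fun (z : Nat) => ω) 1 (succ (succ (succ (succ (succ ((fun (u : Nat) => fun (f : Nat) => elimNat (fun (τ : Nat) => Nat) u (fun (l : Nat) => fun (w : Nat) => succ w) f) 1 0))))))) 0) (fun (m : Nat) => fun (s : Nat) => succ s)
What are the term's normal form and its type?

normal form:
  1
type:
  Nat


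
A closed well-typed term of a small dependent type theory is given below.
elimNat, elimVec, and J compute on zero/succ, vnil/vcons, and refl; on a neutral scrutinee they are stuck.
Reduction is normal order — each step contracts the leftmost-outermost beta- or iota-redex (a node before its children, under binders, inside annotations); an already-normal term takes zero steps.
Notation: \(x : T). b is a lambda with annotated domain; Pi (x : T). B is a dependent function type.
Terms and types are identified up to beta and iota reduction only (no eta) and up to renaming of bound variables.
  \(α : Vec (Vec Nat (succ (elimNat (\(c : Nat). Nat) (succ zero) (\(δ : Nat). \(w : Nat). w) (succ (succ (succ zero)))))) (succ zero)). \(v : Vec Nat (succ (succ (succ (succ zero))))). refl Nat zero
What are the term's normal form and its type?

resulting normal form:
  \(α : Vec (Vec Nat (succ (succ zero))) (succ zero)). \(c : Vec Nat (succ (succ (succ (succ zero))))). refl Nat zero
the term's type:
  Pi (α : Vec (Vec Nat (succ (succ zero))) (succ zero)). Pi (c : Vec Nat (succ (succ (succ (succ zero))))). Eq Nat zero zero


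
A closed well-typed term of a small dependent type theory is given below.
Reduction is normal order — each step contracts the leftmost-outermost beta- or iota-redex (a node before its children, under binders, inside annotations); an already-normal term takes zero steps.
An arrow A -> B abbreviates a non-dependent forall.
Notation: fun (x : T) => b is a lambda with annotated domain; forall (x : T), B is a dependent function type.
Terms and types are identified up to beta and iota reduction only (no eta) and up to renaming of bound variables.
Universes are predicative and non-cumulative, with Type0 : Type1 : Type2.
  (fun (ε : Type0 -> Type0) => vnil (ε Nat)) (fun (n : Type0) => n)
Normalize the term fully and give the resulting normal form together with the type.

reduced normal form:
  vnil Nat
type:
  Vec Nat zero


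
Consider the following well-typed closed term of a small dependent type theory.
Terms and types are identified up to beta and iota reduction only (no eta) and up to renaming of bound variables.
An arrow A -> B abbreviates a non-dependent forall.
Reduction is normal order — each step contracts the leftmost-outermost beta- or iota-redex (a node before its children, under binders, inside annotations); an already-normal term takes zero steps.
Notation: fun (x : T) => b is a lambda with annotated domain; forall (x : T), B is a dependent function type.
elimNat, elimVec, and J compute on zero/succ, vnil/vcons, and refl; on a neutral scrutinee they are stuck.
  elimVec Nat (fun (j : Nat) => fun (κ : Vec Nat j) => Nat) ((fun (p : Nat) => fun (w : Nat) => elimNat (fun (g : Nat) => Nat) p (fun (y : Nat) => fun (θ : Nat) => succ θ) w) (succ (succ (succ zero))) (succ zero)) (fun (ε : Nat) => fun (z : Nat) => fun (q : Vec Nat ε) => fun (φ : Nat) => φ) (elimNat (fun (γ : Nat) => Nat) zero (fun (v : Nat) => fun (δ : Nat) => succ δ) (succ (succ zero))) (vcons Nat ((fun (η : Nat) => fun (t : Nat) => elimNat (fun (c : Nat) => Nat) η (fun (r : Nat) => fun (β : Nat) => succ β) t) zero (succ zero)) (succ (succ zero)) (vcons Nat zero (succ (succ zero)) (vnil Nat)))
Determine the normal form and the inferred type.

resulting normal form:
  succ (succ (succ (succ zero)))
type:
  Nat
observation: 17 normal-order steps normalize the term, beginning with an elimVec iota-redex.


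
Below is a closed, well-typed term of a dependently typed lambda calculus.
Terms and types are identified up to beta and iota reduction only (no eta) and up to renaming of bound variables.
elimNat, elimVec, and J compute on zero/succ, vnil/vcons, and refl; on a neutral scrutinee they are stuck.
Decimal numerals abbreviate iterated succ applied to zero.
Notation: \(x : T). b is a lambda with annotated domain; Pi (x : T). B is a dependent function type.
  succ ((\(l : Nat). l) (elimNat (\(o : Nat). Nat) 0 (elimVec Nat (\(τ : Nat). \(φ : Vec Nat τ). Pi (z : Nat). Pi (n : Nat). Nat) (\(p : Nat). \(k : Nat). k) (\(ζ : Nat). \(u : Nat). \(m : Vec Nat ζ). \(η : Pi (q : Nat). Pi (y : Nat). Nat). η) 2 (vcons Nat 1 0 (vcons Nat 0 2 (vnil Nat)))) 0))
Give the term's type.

type:
  Nat


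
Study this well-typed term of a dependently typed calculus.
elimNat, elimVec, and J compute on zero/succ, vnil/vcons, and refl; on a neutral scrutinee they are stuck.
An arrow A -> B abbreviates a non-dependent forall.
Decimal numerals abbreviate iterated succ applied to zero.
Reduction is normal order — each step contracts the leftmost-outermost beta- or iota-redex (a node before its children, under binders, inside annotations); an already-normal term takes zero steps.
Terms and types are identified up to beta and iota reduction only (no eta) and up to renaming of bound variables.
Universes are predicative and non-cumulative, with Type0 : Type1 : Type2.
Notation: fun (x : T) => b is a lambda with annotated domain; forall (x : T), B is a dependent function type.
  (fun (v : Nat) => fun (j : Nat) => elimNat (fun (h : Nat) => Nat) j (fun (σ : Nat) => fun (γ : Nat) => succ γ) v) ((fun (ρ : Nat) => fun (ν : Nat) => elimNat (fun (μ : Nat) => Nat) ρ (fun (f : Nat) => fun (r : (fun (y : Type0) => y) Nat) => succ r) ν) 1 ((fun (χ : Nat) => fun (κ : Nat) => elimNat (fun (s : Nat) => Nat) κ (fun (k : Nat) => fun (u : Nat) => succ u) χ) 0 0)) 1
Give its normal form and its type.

resulting normal form:
  2
inferred type:
  Nat


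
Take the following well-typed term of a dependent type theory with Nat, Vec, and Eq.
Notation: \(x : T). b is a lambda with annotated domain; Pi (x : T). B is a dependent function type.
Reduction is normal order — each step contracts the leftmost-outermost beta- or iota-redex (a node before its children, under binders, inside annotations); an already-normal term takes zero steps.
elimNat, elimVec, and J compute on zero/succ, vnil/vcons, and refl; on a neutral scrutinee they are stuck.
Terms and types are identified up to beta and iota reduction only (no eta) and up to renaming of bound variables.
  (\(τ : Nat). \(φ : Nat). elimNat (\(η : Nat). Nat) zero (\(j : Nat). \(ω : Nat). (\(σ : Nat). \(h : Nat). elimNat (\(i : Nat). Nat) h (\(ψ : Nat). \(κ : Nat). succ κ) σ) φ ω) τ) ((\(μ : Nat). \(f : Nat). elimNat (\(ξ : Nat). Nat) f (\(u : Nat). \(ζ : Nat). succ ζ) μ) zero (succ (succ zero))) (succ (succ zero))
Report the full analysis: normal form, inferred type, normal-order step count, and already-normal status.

normal form:
  succ (succ (succ (succ zero)))
the term's type:
  Nat
normal-order step count: 21
started in normal form: no
first redex: a beta-redex


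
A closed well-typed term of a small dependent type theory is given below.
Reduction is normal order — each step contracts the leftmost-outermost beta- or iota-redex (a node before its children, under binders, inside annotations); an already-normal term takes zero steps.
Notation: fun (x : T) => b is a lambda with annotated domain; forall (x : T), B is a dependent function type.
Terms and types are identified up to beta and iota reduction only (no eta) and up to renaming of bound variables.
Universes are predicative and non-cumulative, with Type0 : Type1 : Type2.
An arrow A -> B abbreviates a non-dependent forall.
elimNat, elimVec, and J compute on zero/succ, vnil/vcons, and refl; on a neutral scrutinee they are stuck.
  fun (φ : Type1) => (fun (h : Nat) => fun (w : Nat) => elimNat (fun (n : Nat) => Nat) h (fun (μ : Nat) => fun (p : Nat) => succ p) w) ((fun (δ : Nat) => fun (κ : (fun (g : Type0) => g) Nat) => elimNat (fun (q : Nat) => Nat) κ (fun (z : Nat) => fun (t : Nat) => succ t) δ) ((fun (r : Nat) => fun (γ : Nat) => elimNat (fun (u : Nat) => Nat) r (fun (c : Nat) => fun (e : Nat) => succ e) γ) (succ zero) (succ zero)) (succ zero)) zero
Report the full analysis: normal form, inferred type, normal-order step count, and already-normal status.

reduced normal form:
  fun (φ : Type1) => succ (succ (succ zero))
type:
  Type1 -> Nat
reduction steps (normal order): 18
started in normal form: no
first contracted redex: a beta-redex


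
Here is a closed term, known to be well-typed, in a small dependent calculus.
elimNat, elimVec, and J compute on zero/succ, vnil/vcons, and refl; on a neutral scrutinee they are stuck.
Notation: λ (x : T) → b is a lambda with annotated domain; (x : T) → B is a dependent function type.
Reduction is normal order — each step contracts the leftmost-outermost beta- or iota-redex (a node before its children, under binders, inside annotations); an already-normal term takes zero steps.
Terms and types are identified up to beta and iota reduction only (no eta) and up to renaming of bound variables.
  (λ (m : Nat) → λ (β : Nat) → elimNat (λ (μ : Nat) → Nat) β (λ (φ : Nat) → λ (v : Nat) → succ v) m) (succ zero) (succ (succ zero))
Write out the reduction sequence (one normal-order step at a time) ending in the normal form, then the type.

normal-order reduction:
  (λ (m : Nat) → λ (β : Nat) → elimNat (λ (μ : Nat) → Nat) β (λ (φ : Nat) → λ (v : Nat) → succ v) m) (succ zero) (succ (succ zero))
  ~> (λ (m : Nat) → elimNat (λ (β : Nat) → Nat) m (λ (μ : Nat) → λ (φ : Nat) → succ φ) (succ zero)) (succ (succ zero))
  ~> elimNat (λ (m : Nat) → Nat) (succ (succ zero)) (λ (β : Nat) → λ (μ : Nat) → succ μ) (succ zero)
  ~> (λ (m : Nat) → λ (β : Nat) → succ β) zero (elimNat (λ (μ : Nat) → Nat) (succ (succ zero)) (λ (φ : Nat) → λ (v : Nat) → succ v) zero)
  ~> (λ (m : Nat) → succ m) (elimNat (λ (β : Nat) → Nat) (succ (succ zero)) (λ (μ : Nat) → λ (φ : Nat) → succ φ) zero)
  ~> succ (elimNat (λ (m : Nat) → Nat) (succ (succ zero)) (λ (β : Nat) → λ (μ : Nat) → succ μ) zero)
  ~> succ (succ (succ zero))
inferred type:
  Nat


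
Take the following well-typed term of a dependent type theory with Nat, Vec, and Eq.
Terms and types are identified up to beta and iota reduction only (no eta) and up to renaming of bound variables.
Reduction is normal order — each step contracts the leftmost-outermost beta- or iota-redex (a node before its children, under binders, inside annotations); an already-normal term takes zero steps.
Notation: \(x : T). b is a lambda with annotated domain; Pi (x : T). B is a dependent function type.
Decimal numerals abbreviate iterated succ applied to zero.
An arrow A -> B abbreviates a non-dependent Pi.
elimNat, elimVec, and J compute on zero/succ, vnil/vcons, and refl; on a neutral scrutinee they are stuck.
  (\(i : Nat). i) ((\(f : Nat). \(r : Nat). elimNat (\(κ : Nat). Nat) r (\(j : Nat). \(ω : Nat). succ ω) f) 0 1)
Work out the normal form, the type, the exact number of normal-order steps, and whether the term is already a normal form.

reduced normal form:
  1
inferred type:
  Nat
steps to reach normal form (normal order): 4
started in normal form: no
first contracted redex: a beta-redex
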